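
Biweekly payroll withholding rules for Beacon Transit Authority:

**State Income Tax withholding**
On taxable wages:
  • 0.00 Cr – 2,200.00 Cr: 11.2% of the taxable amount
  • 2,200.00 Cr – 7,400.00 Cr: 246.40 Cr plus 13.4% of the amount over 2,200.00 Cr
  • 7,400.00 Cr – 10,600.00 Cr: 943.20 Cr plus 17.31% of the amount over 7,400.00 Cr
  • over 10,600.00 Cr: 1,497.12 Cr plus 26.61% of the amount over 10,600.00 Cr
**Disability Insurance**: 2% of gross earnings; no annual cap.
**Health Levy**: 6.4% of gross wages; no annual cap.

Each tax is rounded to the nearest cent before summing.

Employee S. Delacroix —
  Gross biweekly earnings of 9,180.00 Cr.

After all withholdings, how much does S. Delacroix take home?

7,157.56 Cr

State Income Tax: taxable = 9,180.00 Cr
  943.20 Cr + 17.31% × (9,180.00 Cr − 7,400.00 Cr) = 943.20 Cr + 17.31% × 1,780.00 Cr = 1,251.32 Cr
Disability Insurance: 2% × 9,180.00 Cr = 183.60 Cr
Health Levy: 6.4% × 9,180.00 Cr = 587.52 Cr
Total withheld: 1,251.32 Cr + 183.60 Cr + 587.52 Cr = 2,022.44 Cr
Net pay: 9,180.00 Cr − 2,022.44 Cr = 7,157.56 Cr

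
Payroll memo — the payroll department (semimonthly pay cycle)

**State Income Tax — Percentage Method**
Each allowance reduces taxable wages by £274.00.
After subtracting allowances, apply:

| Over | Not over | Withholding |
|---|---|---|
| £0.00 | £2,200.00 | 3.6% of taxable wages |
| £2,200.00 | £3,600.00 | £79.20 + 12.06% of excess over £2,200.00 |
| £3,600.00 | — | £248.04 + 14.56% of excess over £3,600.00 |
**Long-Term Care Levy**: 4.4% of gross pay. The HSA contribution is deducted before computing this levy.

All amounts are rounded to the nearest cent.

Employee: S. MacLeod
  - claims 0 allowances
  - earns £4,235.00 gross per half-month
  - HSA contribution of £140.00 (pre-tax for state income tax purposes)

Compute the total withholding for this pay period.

State Income Tax: taxable = £4,235.00 − £140.00 = £4,095.00
  £248.04 + 14.56% × (£4,095.00 − £3,600.00) = £248.04 + 14.56% × £495.00 = £320.11
Long-Term Care Levy: 4.4% × £4,095.00 = £180.18
Total: £320.11 + £180.18 = £500.29

£500.29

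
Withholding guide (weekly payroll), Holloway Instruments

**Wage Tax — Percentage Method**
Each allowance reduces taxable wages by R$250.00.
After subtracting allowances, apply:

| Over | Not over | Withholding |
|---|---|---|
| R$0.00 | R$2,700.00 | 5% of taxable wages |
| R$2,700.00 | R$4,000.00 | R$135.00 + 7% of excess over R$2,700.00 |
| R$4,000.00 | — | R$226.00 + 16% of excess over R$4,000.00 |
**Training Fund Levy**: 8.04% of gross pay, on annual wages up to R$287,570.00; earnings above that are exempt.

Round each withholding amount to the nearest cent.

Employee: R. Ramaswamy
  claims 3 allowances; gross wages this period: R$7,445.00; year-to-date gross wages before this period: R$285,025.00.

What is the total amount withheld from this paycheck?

Wage Tax: taxable = R$7,445.00 − 3×R$250.00 = R$6,695.00
  R$226.00 + 16% × (R$6,695.00 − R$4,000.00) = R$226.00 + 16% × R$2,695.00 = R$657.20
Training Fund Levy: cap R$287,570.00 − YTD R$285,025.00 = R$2,545.00 subject; 8.04% × R$2,545.00 = R$204.62
Total: R$657.20 + R$204.62 = R$861.82

R$861.82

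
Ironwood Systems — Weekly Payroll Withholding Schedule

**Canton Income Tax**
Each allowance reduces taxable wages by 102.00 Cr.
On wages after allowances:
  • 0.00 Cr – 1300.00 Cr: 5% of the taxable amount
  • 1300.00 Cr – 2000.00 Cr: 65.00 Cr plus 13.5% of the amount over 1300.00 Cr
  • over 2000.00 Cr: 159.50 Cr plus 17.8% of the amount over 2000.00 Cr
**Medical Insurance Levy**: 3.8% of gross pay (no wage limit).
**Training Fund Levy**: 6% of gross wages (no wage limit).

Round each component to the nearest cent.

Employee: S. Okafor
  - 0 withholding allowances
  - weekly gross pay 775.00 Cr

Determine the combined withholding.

114.70 Cr

Canton Income Tax: taxable = 775.00 Cr
  5% × 775.00 Cr = 38.75 Cr
Medical Insurance Levy: 3.8% × 775.00 Cr = 29.45 Cr
Training Fund Levy: 6% × 775.00 Cr = 46.50 Cr
Total: 38.75 Cr + 29.45 Cr + 46.50 Cr = 114.70 Cr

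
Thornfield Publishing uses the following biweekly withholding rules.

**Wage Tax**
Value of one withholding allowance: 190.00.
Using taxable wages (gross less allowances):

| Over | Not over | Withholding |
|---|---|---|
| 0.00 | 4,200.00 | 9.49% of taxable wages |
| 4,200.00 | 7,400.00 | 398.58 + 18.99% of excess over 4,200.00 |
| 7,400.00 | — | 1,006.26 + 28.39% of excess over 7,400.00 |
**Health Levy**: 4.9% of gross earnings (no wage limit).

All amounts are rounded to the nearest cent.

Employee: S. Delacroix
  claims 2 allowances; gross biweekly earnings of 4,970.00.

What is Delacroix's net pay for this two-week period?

4,253.83

Wage Tax: taxable = 4,970.00 − 2×190.00 = 4,590.00
  398.58 + 18.99% × (4,590.00 − 4,200.00) = 398.58 + 18.99% × 390.00 = 472.64
Health Levy: 4.9% × 4,970.00 = 243.53
Total withheld: 472.64 + 243.53 = 716.17
Net pay: 4,970.00 − 716.17 = 4,253.83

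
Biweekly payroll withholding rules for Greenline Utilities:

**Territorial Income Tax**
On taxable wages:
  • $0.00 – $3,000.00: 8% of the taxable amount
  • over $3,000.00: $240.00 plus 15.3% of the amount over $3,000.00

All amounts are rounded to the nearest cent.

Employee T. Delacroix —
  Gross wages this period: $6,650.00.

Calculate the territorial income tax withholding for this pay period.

$798.45

Territorial Income Tax: taxable = $6,650.00
  $240.00 + 15.3% × ($6,650.00 − $3,000.00) = $240.00 + 15.3% × $3,650.00 = $798.45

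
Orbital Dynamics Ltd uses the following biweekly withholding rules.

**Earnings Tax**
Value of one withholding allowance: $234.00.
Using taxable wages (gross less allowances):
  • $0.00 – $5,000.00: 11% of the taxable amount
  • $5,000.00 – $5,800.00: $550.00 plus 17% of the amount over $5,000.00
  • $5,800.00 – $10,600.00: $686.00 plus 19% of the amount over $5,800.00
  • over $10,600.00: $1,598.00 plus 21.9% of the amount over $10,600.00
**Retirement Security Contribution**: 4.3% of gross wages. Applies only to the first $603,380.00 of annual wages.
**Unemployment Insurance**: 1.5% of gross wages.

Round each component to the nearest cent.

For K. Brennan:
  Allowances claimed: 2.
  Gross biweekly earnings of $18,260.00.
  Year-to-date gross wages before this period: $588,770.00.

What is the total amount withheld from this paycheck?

$4,075.18

Earnings Tax: taxable = $18,260.00 − 2×$234.00 = $17,792.00
  $1,598.00 + 21.9% × ($17,792.00 − $10,600.00) = $1,598.00 + 21.9% × $7,192.00 = $3,173.05
Retirement Security Contribution: cap $603,380.00 − YTD $588,770.00 = $14,610.00 subject; 4.3% × $14,610.00 = $628.23
Unemployment Insurance: 1.5% × $18,260.00 = $273.90
Total: $3,173.05 + $628.23 + $273.90 = $4,075.18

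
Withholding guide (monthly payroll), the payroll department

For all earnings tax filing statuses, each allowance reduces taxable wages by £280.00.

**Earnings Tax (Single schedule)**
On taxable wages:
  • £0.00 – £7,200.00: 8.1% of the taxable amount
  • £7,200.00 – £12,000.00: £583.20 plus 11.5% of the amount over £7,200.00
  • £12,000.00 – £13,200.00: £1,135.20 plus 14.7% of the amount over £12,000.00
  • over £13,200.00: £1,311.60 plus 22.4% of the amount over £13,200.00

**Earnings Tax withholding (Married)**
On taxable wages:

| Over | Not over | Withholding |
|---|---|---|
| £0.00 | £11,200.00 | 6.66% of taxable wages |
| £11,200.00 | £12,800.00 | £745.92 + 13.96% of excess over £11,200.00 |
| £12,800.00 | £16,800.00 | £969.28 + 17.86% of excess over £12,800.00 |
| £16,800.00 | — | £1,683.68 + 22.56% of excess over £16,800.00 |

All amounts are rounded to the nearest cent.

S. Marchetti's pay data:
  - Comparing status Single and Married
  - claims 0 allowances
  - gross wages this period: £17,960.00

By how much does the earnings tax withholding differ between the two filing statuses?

Earnings Tax (Single): taxable = £17,960.00
  £1,311.60 + 22.4% × (£17,960.00 − £13,200.00) = £1,311.60 + 22.4% × £4,760.00 = £2,377.84
Earnings Tax (Married): taxable = £17,960.00
  £1,683.68 + 22.56% × (£17,960.00 − £16,800.00) = £1,683.68 + 22.56% × £1,160.00 = £1,945.38
Difference: |£2,377.84 − £1,945.38| = £432.46 (higher under Single)

£432.46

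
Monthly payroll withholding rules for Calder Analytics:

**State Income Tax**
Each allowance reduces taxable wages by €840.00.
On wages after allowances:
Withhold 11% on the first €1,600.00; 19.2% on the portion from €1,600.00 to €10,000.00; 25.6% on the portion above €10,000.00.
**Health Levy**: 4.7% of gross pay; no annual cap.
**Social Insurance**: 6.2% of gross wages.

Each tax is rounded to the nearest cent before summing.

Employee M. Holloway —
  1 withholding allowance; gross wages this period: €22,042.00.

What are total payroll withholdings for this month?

State Income Tax: taxable = €22,042.00 − 1×€840.00 = €21,202.00
  €1,788.80 + 25.6% × (€21,202.00 − €10,000.00) = €1,788.80 + 25.6% × €11,202.00 = €4,656.51
Health Levy: 4.7% × €22,042.00 = €1,035.97
Social Insurance: 6.2% × €22,042.00 = €1,366.60
Total: €4,656.51 + €1,035.97 + €1,366.60 = €7,059.08

€7,059.08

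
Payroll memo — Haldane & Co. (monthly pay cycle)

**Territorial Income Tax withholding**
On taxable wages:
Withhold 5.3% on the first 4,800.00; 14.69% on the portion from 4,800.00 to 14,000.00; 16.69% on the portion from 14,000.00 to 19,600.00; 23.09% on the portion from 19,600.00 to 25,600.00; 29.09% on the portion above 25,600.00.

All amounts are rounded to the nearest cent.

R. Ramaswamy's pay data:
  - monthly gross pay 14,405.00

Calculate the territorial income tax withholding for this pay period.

1,673.47

Territorial Income Tax: taxable = 14,405.00
  1,605.88 + 16.69% × (14,405.00 − 14,000.00) = 1,605.88 + 16.69% × 405.00 = 1,673.47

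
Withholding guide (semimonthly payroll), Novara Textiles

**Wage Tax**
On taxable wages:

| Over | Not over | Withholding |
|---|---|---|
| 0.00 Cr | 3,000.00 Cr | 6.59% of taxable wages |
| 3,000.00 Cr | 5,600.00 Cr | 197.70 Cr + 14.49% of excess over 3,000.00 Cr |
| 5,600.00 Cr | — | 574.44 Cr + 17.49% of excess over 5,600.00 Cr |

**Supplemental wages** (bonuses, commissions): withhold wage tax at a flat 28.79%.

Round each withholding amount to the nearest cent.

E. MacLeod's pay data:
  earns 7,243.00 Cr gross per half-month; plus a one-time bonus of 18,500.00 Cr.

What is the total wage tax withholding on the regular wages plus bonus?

Wage Tax: taxable = 7,243.00 Cr
  574.44 Cr + 17.49% × (7,243.00 Cr − 5,600.00 Cr) = 574.44 Cr + 17.49% × 1,643.00 Cr = 861.80 Cr
Supplemental (28.79% flat on bonus): 28.79% × 18,500.00 Cr = 5,326.15 Cr
Total wage tax: 861.80 Cr + 5,326.15 Cr = 6,187.95 Cr

6,187.95 Cr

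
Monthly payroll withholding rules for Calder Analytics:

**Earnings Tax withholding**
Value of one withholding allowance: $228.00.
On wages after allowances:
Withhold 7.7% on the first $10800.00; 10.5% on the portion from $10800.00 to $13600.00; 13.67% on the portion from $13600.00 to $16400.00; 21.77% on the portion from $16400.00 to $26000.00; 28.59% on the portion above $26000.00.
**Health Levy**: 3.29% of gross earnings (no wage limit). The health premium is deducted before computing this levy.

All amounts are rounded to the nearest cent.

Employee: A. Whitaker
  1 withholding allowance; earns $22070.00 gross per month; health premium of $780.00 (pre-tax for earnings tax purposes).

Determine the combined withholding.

Earnings Tax: taxable = $22070.00 − $780.00 − 1×$228.00 = $21062.00
  $1508.36 + 21.77% × ($21062.00 − $16400.00) = $1508.36 + 21.77% × $4662.00 = $2523.28
Health Levy: 3.29% × $21290.00 = $700.44
Total: $2523.28 + $700.44 = $3223.72

$3223.72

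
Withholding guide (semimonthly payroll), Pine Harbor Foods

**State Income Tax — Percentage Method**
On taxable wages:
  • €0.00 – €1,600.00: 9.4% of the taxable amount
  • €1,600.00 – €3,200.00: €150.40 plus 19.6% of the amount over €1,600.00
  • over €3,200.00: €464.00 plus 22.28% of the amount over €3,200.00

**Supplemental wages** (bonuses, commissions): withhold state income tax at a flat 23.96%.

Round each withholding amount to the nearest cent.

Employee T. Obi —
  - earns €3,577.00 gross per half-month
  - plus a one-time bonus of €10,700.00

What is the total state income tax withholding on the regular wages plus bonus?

State Income Tax: taxable = €3,577.00
  €464.00 + 22.28% × (€3,577.00 − €3,200.00) = €464.00 + 22.28% × €377.00 = €548.00
Supplemental (23.96% flat on bonus): 23.96% × €10,700.00 = €2,563.72
Total state income tax: €548.00 + €2,563.72 = €3,111.72

€3,111.72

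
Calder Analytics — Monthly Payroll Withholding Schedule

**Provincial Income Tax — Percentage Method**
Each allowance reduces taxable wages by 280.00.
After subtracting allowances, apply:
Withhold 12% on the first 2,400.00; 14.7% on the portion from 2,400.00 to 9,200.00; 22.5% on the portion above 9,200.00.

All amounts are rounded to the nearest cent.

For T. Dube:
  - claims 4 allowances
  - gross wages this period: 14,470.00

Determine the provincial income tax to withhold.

Provincial Income Tax: taxable = 14,470.00 − 4×280.00 = 13,350.00
  1,287.60 + 22.5% × (13,350.00 − 9,200.00) = 1,287.60 + 22.5% × 4,150.00 = 2,221.35

2,221.35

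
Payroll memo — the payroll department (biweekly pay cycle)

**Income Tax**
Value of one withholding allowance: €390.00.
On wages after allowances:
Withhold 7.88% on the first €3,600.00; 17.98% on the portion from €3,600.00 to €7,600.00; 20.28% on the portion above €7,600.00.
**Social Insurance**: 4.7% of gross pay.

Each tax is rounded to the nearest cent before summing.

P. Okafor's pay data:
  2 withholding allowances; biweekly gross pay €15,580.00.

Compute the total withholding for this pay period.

Income Tax: taxable = €15,580.00 − 2×€390.00 = €14,800.00
  €1,002.88 + 20.28% × (€14,800.00 − €7,600.00) = €1,002.88 + 20.28% × €7,200.00 = €2,463.04
Social Insurance: 4.7% × €15,580.00 = €732.26
Total: €2,463.04 + €732.26 = €3,195.30

€3,195.30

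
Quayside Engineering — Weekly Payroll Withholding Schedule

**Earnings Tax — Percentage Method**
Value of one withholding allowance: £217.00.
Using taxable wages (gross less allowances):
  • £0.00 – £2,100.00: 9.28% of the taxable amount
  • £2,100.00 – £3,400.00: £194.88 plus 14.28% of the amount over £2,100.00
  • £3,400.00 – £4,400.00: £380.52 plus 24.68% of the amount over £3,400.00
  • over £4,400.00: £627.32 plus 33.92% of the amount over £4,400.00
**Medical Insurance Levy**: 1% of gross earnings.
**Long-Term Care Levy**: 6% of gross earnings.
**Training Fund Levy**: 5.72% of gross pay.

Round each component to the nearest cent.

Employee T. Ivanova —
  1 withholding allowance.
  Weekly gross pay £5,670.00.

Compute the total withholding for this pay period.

Earnings Tax: taxable = £5,670.00 − 1×£217.00 = £5,453.00
  £627.32 + 33.92% × (£5,453.00 − £4,400.00) = £627.32 + 33.92% × £1,053.00 = £984.50
Medical Insurance Levy: 1% × £5,670.00 = £56.70
Long-Term Care Levy: 6% × £5,670.00 = £340.20
Training Fund Levy: 5.72% × £5,670.00 = £324.32
Total: £984.50 + £56.70 + £340.20 + £324.32 = £1,705.72

£1,705.72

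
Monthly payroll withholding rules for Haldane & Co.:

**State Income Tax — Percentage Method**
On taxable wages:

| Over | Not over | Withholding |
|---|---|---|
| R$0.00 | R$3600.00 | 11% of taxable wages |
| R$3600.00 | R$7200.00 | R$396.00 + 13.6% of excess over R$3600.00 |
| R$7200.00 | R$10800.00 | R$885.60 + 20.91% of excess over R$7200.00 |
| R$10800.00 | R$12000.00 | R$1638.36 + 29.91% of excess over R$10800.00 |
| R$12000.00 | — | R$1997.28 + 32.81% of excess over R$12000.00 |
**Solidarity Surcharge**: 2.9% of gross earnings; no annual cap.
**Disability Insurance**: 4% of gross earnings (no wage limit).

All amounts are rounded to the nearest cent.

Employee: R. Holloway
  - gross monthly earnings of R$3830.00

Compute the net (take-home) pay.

R$3138.45

State Income Tax: taxable = R$3830.00
  R$396.00 + 13.6% × (R$3830.00 − R$3600.00) = R$396.00 + 13.6% × R$230.00 = R$427.28
Solidarity Surcharge: 2.9% × R$3830.00 = R$111.07
Disability Insurance: 4% × R$3830.00 = R$153.20
Total withheld: R$427.28 + R$111.07 + R$153.20 = R$691.55
Net pay: R$3830.00 − R$691.55 = R$3138.45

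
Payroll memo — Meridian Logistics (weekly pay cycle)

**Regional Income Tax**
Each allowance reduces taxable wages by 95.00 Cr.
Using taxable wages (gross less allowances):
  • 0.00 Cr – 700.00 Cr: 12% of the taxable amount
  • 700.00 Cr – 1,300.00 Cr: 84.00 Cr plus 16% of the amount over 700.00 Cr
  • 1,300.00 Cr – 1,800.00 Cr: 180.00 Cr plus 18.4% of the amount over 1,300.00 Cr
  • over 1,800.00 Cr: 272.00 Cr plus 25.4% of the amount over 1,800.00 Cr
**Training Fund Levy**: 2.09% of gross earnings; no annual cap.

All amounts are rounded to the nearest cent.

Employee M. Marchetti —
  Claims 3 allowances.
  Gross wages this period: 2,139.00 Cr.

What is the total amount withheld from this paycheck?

330.43 Cr

Regional Income Tax: taxable = 2,139.00 Cr − 3×95.00 Cr = 1,854.00 Cr
  272.00 Cr + 25.4% × (1,854.00 Cr − 1,800.00 Cr) = 272.00 Cr + 25.4% × 54.00 Cr = 285.72 Cr
Training Fund Levy: 2.09% × 2,139.00 Cr = 44.71 Cr
Total: 285.72 Cr + 44.71 Cr = 330.43 Cr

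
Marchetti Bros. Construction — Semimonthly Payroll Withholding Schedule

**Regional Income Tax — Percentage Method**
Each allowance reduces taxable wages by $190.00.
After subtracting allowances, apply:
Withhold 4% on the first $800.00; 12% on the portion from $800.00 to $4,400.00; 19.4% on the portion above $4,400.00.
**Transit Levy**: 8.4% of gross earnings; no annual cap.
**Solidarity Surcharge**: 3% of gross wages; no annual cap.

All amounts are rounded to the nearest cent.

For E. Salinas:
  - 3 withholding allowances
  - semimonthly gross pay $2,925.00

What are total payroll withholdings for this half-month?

$552.05

Regional Income Tax: taxable = $2,925.00 − 3×$190.00 = $2,355.00
  $32.00 + 12% × ($2,355.00 − $800.00) = $32.00 + 12% × $1,555.00 = $218.60
Transit Levy: 8.4% × $2,925.00 = $245.70
Solidarity Surcharge: 3% × $2,925.00 = $87.75
Total: $218.60 + $245.70 + $87.75 = $552.05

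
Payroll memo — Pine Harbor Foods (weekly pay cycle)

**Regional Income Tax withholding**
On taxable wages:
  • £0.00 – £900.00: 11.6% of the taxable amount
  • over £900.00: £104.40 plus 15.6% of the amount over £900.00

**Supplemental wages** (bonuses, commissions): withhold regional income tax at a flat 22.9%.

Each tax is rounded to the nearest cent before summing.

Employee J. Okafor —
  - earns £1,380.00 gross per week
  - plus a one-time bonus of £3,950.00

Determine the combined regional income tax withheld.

Regional Income Tax: taxable = £1,380.00
  £104.40 + 15.6% × (£1,380.00 − £900.00) = £104.40 + 15.6% × £480.00 = £179.28
Supplemental (22.9% flat on bonus): 22.9% × £3,950.00 = £904.55
Total regional income tax: £179.28 + £904.55 = £1,083.83

£1,083.83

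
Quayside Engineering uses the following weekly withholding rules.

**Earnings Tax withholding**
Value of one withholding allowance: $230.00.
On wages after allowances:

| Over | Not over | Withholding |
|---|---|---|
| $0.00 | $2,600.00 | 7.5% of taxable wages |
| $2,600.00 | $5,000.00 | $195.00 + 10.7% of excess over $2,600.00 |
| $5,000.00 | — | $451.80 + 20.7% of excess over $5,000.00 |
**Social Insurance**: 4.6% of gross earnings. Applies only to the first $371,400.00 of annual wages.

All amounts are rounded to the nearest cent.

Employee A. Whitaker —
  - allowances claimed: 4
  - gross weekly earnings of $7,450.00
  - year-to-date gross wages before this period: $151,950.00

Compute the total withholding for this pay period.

$1,111.21

Earnings Tax: taxable = $7,450.00 − 4×$230.00 = $6,530.00
  $451.80 + 20.7% × ($6,530.00 − $5,000.00) = $451.80 + 20.7% × $1,530.00 = $768.51
Social Insurance: 4.6% × $7,450.00 = $342.70
Total: $768.51 + $342.70 = $1,111.21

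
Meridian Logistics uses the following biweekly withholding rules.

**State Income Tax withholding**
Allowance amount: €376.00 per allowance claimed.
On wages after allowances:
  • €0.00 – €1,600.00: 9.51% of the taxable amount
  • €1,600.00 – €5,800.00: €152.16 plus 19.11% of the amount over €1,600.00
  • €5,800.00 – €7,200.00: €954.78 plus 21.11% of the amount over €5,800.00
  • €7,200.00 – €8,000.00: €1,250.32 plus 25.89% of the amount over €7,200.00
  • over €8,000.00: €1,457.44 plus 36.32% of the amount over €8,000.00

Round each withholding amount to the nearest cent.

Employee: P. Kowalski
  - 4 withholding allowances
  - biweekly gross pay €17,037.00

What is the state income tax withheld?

State Income Tax: taxable = €17,037.00 − 4×€376.00 = €15,533.00
  €1,457.44 + 36.32% × (€15,533.00 − €8,000.00) = €1,457.44 + 36.32% × €7,533.00 = €4,193.43

€4,193.43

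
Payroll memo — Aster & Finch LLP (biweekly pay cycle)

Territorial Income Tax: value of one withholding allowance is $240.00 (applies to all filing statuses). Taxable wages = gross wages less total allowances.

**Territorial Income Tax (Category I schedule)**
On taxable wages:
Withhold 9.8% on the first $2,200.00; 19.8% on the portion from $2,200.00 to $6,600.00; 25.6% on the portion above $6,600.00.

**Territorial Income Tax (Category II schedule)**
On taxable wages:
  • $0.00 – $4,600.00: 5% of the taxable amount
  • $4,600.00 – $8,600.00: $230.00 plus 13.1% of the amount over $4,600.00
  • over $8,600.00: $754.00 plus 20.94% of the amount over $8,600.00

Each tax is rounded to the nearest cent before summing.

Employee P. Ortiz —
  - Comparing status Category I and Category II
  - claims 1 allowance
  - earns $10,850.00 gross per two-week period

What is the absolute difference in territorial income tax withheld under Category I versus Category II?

Territorial Income Tax (Category I): taxable = $10,850.00 − 1×$240.00 = $10,610.00
  $1,086.80 + 25.6% × ($10,610.00 − $6,600.00) = $1,086.80 + 25.6% × $4,010.00 = $2,113.36
Territorial Income Tax (Category II): taxable = $10,850.00 − 1×$240.00 = $10,610.00
  $754.00 + 20.94% × ($10,610.00 − $8,600.00) = $754.00 + 20.94% × $2,010.00 = $1,174.89
Difference: |$2,113.36 − $1,174.89| = $938.47 (higher under Category I)

$938.47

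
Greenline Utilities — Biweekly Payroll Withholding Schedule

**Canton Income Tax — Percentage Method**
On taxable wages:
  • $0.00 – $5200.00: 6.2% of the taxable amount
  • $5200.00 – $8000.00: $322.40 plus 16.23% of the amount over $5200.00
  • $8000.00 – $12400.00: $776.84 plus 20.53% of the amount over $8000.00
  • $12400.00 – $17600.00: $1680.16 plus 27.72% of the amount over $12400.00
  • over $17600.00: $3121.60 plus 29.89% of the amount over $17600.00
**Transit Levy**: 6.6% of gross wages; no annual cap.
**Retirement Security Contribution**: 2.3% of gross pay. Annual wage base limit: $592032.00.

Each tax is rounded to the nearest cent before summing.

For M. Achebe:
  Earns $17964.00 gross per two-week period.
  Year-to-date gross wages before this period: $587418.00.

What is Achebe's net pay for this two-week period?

$13441.86

Canton Income Tax: taxable = $17964.00
  $3121.60 + 29.89% × ($17964.00 − $17600.00) = $3121.60 + 29.89% × $364.00 = $3230.40
Transit Levy: 6.6% × $17964.00 = $1185.62
Retirement Security Contribution: cap $592032.00 − YTD $587418.00 = $4614.00 subject; 2.3% × $4614.00 = $106.12
Total withheld: $3230.40 + $1185.62 + $106.12 = $4522.14
Net pay: $17964.00 − $4522.14 = $13441.86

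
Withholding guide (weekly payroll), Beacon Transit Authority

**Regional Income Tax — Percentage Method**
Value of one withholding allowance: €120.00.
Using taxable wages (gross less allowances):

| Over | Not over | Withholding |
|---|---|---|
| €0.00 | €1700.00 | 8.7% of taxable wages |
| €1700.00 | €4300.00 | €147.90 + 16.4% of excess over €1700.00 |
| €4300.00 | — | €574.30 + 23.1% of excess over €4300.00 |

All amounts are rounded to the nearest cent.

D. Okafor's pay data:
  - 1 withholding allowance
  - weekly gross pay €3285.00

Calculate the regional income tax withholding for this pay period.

Regional Income Tax: taxable = €3285.00 − 1×€120.00 = €3165.00
  €147.90 + 16.4% × (€3165.00 − €1700.00) = €147.90 + 16.4% × €1465.00 = €388.16

€388.16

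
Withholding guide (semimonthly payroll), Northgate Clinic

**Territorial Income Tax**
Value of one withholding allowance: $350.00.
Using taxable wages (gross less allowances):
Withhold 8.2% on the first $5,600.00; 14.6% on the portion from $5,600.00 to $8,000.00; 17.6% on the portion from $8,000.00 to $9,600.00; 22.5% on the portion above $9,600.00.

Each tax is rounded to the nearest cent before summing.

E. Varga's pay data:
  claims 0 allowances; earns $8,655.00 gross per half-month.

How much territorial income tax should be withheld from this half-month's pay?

$924.88

Territorial Income Tax: taxable = $8,655.00
  $809.60 + 17.6% × ($8,655.00 − $8,000.00) = $809.60 + 17.6% × $655.00 = $924.88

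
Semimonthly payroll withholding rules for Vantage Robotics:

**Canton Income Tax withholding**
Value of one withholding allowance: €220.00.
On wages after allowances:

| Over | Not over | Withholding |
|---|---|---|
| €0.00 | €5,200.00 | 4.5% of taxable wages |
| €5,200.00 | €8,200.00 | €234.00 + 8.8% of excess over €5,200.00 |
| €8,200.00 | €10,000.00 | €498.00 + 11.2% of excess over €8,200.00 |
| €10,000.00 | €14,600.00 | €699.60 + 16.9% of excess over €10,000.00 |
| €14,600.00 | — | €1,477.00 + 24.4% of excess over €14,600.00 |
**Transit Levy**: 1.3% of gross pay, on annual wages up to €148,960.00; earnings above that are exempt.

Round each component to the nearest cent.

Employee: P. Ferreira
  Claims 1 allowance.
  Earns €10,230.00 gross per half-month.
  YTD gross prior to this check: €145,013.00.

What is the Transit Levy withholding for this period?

Transit Levy: cap €148,960.00 − YTD €145,013.00 = €3,947.00 subject; 1.3% × €3,947.00 = €51.31

€51.31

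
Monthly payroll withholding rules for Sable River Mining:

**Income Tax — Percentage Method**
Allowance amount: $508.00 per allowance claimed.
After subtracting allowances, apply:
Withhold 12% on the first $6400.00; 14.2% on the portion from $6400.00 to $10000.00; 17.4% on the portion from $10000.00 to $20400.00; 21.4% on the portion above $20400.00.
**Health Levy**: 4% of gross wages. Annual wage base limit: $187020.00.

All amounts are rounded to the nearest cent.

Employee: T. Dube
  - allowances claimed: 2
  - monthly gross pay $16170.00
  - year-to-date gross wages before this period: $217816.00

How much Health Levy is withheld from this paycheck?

Health Levy: YTD $217816.00 ≥ cap $187020.00 → $0.00

$0.00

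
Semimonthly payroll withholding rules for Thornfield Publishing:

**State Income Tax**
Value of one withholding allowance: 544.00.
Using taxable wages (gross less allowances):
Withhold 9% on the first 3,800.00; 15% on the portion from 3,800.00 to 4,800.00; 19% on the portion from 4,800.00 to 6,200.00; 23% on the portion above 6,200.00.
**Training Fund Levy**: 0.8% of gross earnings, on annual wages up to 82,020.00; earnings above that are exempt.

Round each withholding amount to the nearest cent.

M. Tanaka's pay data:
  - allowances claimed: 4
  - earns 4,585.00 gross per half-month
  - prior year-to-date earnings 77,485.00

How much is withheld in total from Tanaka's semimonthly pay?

State Income Tax: taxable = 4,585.00 − 4×544.00 = 2,409.00
  9% × 2,409.00 = 216.81
Training Fund Levy: cap 82,020.00 − YTD 77,485.00 = 4,535.00 subject; 0.8% × 4,535.00 = 36.28
Total: 216.81 + 36.28 = 253.09

253.09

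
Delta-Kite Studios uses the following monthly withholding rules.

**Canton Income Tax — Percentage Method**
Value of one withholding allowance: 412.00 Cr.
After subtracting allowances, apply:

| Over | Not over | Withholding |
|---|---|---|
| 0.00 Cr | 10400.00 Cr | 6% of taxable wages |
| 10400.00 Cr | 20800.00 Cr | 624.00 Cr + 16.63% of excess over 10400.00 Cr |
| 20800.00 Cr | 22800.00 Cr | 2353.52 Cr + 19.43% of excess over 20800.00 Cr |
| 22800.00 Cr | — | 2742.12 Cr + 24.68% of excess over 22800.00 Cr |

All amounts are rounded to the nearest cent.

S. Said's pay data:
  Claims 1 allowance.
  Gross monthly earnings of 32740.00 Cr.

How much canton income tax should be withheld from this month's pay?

5093.63 Cr

Canton Income Tax: taxable = 32740.00 Cr − 1×412.00 Cr = 32328.00 Cr
  2742.12 Cr + 24.68% × (32328.00 Cr − 22800.00 Cr) = 2742.12 Cr + 24.68% × 9528.00 Cr = 5093.63 Cr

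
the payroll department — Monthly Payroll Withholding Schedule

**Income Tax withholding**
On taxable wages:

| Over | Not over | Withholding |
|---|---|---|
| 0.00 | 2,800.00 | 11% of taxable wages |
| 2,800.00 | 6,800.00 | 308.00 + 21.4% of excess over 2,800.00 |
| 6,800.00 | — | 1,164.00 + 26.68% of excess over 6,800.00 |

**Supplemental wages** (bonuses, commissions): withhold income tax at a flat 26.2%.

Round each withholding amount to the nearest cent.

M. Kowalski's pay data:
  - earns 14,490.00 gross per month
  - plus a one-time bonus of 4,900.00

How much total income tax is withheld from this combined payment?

4,499.49

Income Tax: taxable = 14,490.00
  1,164.00 + 26.68% × (14,490.00 − 6,800.00) = 1,164.00 + 26.68% × 7,690.00 = 3,215.69
Supplemental (26.2% flat on bonus): 26.2% × 4,900.00 = 1,283.80
Total income tax: 3,215.69 + 1,283.80 = 4,499.49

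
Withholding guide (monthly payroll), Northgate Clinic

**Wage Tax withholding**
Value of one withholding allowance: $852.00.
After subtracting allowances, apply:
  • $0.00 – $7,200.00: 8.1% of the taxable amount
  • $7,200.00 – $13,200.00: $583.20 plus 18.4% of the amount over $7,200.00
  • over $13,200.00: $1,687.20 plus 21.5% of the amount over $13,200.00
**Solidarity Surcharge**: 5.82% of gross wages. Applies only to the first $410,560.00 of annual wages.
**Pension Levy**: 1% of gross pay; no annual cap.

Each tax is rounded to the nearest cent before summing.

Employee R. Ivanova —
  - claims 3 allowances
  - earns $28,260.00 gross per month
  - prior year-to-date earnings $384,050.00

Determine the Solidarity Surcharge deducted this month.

Solidarity Surcharge: cap $410,560.00 − YTD $384,050.00 = $26,510.00 subject; 5.82% × $26,510.00 = $1,542.88

$1,542.88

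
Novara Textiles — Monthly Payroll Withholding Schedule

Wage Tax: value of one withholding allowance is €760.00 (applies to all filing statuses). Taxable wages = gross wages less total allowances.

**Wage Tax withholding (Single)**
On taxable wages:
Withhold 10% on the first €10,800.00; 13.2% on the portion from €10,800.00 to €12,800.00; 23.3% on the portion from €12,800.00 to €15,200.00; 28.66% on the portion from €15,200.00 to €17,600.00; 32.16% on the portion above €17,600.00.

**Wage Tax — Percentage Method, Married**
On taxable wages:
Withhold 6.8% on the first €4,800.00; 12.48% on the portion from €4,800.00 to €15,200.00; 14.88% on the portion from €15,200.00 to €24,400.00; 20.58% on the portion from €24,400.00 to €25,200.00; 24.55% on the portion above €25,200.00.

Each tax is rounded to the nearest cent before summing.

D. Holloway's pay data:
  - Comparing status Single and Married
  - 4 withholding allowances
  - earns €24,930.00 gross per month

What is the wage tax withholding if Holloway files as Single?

Wage Tax (Single): taxable = €24,930.00 − 4×€760.00 = €21,890.00
  €2,591.04 + 32.16% × (€21,890.00 − €17,600.00) = €2,591.04 + 32.16% × €4,290.00 = €3,970.70

€3,970.70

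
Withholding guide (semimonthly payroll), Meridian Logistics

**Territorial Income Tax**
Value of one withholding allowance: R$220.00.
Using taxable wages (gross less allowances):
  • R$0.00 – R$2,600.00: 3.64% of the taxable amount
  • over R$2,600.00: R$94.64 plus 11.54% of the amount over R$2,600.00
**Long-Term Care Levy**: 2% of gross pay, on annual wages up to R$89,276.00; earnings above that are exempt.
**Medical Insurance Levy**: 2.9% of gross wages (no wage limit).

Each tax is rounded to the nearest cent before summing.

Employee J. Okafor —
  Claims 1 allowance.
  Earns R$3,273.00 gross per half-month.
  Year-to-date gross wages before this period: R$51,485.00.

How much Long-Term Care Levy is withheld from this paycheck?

R$65.46

Long-Term Care Levy: 2% × R$3,273.00 = R$65.46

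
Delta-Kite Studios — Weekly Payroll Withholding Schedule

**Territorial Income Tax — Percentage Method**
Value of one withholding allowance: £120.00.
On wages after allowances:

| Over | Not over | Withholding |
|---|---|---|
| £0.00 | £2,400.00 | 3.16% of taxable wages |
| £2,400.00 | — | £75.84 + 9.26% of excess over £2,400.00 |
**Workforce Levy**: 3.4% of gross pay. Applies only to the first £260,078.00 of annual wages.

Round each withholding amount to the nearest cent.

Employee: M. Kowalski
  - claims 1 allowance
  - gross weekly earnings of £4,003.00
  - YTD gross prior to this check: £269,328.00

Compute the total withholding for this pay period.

£213.17

Territorial Income Tax: taxable = £4,003.00 − 1×£120.00 = £3,883.00
  £75.84 + 9.26% × (£3,883.00 − £2,400.00) = £75.84 + 9.26% × £1,483.00 = £213.17
Workforce Levy: YTD £269,328.00 ≥ cap £260,078.00 → £0.00
Total: £213.17 + £0.00 = £213.17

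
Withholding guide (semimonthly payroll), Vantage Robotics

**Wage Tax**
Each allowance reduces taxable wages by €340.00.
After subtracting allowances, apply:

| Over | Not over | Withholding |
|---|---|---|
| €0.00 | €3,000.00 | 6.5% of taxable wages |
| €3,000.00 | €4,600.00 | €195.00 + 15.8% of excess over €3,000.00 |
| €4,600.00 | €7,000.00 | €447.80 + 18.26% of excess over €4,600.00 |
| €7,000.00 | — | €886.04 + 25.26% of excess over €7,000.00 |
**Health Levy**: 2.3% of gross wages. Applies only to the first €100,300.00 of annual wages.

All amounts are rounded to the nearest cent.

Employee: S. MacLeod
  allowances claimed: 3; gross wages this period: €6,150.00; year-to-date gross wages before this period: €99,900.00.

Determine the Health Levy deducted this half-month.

Health Levy: cap €100,300.00 − YTD €99,900.00 = €400.00 subject; 2.3% × €400.00 = €9.20

€9.20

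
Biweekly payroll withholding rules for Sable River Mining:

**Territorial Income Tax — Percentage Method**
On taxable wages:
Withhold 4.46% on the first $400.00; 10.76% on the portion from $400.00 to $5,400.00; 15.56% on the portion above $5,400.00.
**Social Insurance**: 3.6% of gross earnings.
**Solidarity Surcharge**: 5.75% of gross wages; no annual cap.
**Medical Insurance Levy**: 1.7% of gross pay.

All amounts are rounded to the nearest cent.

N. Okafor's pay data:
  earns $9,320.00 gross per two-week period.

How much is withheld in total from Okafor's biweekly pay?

Territorial Income Tax: taxable = $9,320.00
  $555.84 + 15.56% × ($9,320.00 − $5,400.00) = $555.84 + 15.56% × $3,920.00 = $1,165.79
Social Insurance: 3.6% × $9,320.00 = $335.52
Solidarity Surcharge: 5.75% × $9,320.00 = $535.90
Medical Insurance Levy: 1.7% × $9,320.00 = $158.44
Total: $1,165.79 + $335.52 + $535.90 + $158.44 = $2,195.65

$2,195.65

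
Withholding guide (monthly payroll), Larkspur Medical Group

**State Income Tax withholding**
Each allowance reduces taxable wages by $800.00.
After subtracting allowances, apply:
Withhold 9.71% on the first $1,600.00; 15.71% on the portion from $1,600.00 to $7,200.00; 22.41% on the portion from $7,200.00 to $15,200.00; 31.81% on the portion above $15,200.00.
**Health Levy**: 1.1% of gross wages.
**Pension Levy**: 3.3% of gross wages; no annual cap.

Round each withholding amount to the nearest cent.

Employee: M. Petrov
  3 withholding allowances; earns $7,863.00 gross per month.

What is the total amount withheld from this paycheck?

State Income Tax: taxable = $7,863.00 − 3×$800.00 = $5,463.00
  $155.36 + 15.71% × ($5,463.00 − $1,600.00) = $155.36 + 15.71% × $3,863.00 = $762.24
Health Levy: 1.1% × $7,863.00 = $86.49
Pension Levy: 3.3% × $7,863.00 = $259.48
Total: $762.24 + $86.49 + $259.48 = $1,108.21

$1,108.21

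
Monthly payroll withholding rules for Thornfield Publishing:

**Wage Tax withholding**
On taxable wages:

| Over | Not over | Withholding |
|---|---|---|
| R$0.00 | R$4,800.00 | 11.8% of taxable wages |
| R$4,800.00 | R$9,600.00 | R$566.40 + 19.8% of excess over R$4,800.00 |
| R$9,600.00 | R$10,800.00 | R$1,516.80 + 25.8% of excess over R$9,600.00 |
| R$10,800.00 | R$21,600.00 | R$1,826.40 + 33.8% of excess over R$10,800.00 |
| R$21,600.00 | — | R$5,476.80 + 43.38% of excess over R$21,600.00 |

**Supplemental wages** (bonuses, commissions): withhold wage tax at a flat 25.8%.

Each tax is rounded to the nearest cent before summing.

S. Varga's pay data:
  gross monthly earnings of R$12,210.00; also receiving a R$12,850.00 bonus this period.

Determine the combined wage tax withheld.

R$5,618.28

Wage Tax: taxable = R$12,210.00
  R$1,826.40 + 33.8% × (R$12,210.00 − R$10,800.00) = R$1,826.40 + 33.8% × R$1,410.00 = R$2,302.98
Supplemental (25.8% flat on bonus): 25.8% × R$12,850.00 = R$3,315.30
Total wage tax: R$2,302.98 + R$3,315.30 = R$5,618.28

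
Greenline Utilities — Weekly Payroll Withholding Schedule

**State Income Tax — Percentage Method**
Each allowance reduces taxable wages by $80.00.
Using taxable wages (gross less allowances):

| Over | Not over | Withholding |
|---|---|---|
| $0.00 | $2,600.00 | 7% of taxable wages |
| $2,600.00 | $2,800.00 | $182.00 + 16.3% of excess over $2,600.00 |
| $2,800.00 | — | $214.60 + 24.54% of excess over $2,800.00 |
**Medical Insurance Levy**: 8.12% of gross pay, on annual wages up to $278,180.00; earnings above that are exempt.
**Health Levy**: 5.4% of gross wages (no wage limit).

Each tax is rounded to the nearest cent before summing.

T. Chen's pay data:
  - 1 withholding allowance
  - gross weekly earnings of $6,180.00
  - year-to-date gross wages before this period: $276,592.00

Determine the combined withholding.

State Income Tax: taxable = $6,180.00 − 1×$80.00 = $6,100.00
  $214.60 + 24.54% × ($6,100.00 − $2,800.00) = $214.60 + 24.54% × $3,300.00 = $1,024.42
Medical Insurance Levy: cap $278,180.00 − YTD $276,592.00 = $1,588.00 subject; 8.12% × $1,588.00 = $128.95
Health Levy: 5.4% × $6,180.00 = $333.72
Total: $1,024.42 + $128.95 + $333.72 = $1,487.09

$1,487.09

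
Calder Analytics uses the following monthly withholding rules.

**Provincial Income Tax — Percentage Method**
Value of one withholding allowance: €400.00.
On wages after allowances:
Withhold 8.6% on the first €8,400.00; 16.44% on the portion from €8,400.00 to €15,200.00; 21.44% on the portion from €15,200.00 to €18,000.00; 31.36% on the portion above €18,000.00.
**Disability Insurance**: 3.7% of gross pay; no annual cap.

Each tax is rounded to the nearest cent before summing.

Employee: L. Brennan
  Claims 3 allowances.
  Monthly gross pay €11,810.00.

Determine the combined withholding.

Provincial Income Tax: taxable = €11,810.00 − 3×€400.00 = €10,610.00
  €722.40 + 16.44% × (€10,610.00 − €8,400.00) = €722.40 + 16.44% × €2,210.00 = €1,085.72
Disability Insurance: 3.7% × €11,810.00 = €436.97
Total: €1,085.72 + €436.97 = €1,522.69

€1,522.69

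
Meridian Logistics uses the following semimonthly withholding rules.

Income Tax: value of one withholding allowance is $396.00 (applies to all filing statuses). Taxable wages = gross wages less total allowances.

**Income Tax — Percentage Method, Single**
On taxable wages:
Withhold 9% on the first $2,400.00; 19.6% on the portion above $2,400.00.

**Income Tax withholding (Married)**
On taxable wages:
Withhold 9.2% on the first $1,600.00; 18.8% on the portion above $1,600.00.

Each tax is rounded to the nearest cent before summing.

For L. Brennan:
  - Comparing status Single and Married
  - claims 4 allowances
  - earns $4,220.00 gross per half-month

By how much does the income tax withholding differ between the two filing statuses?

Income Tax (Single): taxable = $4,220.00 − 4×$396.00 = $2,636.00
  $216.00 + 19.6% × ($2,636.00 − $2,400.00) = $216.00 + 19.6% × $236.00 = $262.26
Income Tax (Married): taxable = $4,220.00 − 4×$396.00 = $2,636.00
  $147.20 + 18.8% × ($2,636.00 − $1,600.00) = $147.20 + 18.8% × $1,036.00 = $341.97
Difference: |$262.26 − $341.97| = $79.71 (higher under Married)

$79.71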